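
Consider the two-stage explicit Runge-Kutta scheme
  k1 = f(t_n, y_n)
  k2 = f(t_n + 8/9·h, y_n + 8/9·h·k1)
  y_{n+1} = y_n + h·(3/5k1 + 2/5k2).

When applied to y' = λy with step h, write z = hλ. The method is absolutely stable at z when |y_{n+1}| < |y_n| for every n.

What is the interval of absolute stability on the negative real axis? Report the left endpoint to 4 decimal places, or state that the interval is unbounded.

z∈(-2.8125,0).

With y'=λy (z=hλ):
  k1=λy_n ⇒ h·k1=z·y_n;  k2=λ(1+8/9z)y_n ⇒ h·k2=z(1+8/9z)y_n
  y_{n+1}/y_n = 1 + 3/5z + 2/5z(1+8/9z) = 1 + z + 16/45z²
  so R(z) = 1 + z + 16/45z².

Find x<0 with |R(x)|<1.
x=-1.25: |R|=0.3056
R=1: x+16/45x²=0 ⇒ x=−45/16=-2.8125; min R=1−1/(4·16/45)=0.2969>−1
Confirm numerically:
  x=-2.614: |R|=0.81551 <1
  x=-1.922: |R|=0.39145 <1
  x=-1.566: |R|=0.30595 <1
  x=-1.345: |R|=0.29821 <1
  x=-3.090: |R|=1.30488 >1
  x=-3.038: |R|=1.24358 >1
  x=-3.029: |R|=1.23317 >1
So |R|<1 on (-2.8125, 0).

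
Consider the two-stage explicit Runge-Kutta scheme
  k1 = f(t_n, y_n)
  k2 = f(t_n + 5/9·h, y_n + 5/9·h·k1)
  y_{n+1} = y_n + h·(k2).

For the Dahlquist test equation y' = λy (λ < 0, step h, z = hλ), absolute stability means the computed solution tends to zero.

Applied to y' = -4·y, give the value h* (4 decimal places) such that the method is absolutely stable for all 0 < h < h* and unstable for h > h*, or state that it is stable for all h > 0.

(-1.8000,0); λ=-4 ⇒ h* = (9/5)/4 = 0.4500.

With y'=λy (z=hλ):
  k1=λy_n ⇒ h·k1=z·y_n;  k2=λ(1+5/9z)y_n ⇒ h·k2=z(1+5/9z)y_n
  y_{n+1}/y_n = 1 + z(1+5/9z) = 1 + z + 5/9z²
  so R(z) = 1 + z + 5/9z².

Find x<0 with |R(x)|<1.
x=-1.2: |R|=0.6000
R=1: x+5/9x²=0 ⇒ x=−9/5=-1.8000; min R=1−1/(4·5/9)=0.5500>−1
Confirm numerically:
  x=-1.409: |R|=0.69393 <1
  x=-0.907: |R|=0.55003 <1
  x=-0.855: |R|=0.55113 <1
  x=-1.983: |R|=1.20161 >1
  x=-1.932: |R|=1.14168 >1
So |R|<1 on (-1.8000, 0).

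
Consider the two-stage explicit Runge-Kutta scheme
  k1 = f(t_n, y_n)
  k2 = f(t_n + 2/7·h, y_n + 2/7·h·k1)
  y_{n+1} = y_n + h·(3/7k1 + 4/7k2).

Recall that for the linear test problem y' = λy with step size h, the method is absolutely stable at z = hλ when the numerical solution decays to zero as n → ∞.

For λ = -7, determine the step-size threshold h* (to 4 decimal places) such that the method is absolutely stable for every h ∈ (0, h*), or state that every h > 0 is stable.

On y'=λy, z=hλ:
  k1=λy_n ⇒ h·k1=z·y_n;  k2=λ(1+2/7z)y_n ⇒ h·k2=z(1+2/7z)y_n
  y_{n+1}/y_n = 1 + 3/7z + 4/7z(1+2/7z) = 1 + z + 8/49z²
  ⇒ R(z) = 1 + z + 8/49z².

Solve |R(x)|<1 on ℝ⁻.
x=-0.69: |R|=0.3877
R=1: x+8/49x²=0 ⇒ x=−49/8=-6.1250; min R=1−1/(4·8/49)=-0.5312>−1
Confirm numerically:
  x=-6.094: |R|=0.96916 <1
  x=-5.481: |R|=0.42371 <1
  x=-5.272: |R|=0.26579 <1
  x=-6.575: |R|=1.48306 >1
  x=-6.424: |R|=1.31360 >1
  x=-6.301: |R|=1.18106 >1
Interval (-6.1250, 0).

(-6.1250,0); λ=-7 ⇒ h* = (49/8)/7 = 0.8750.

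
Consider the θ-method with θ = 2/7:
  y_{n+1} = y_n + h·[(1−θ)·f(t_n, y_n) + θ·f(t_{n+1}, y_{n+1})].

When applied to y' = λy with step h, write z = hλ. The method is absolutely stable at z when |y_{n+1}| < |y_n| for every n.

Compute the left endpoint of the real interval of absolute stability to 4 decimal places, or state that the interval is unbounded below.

With y'=λy (z=hλ):
  y_{n+1} = y_n + z·[5/7·y_n + 2/7·y_{n+1}] ⇒ (1 − 2/7z)y_{n+1} = (1 + 5/7z)y_n
  Hence R(z) = (1 + 5/7z)/(1 − 2/7z).

Find x<0 with |R(x)|<1.
x=-0.47: |R|=0.5856
R=−1: 1+5/7x = −1+2/7x ⇒ -3/7x=2 ⇒ x=2/(-3/7)=-4.6667
Confirm numerically:
  x=-3.436: |R|=0.73385 <1
  x=-3.299: |R|=0.69826 <1
  x=-2.685: |R|=0.51940 <1
  x=-1.953: |R|=0.25353 <1
  x=-5.238: |R|=1.09808 >1
  x=-4.922: |R|=1.04548 >1
  x=-4.797: |R|=1.02356 >1
So |R|<1 on (-4.6667, 0).

z* = -4.6667.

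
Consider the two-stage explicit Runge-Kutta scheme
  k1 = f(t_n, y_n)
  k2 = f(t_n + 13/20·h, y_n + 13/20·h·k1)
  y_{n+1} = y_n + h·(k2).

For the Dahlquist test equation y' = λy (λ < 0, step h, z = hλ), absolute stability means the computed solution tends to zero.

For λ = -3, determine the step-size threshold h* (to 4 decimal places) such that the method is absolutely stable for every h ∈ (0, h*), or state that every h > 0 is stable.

On y'=λy, z=hλ:
  k1=λy_n ⇒ h·k1=z·y_n;  k2=λ(1+13/20z)y_n ⇒ h·k2=z(1+13/20z)y_n
  y_{n+1}/y_n = 1 + z(1+13/20z) = 1 + z + 13/20z²
  ⇒ R(z) = 1 + z + 13/20z².

Boundary: |R(x)|=1, x<0.
x=-1.14: |R|=0.7047
R=1: x+13/20x²=0 ⇒ x=−20/13=-1.5385; min R=1−1/(4·13/20)=0.6154>−1
Confirm numerically:
  x=-1.494: |R|=0.95682 <1
  x=-1.002: |R|=0.65060 <1
  x=-0.867: |R|=0.62160 <1
  x=-0.635: |R|=0.62710 <1
  x=-1.877: |R|=1.41303 >1
  x=-1.702: |R|=1.18092 >1
  x=-1.699: |R|=1.17729 >1
So |R|<1 on (-1.5385, 0).

(-1.5385,0); λ=-3 ⇒ h* = (20/13)/3 = 0.5128.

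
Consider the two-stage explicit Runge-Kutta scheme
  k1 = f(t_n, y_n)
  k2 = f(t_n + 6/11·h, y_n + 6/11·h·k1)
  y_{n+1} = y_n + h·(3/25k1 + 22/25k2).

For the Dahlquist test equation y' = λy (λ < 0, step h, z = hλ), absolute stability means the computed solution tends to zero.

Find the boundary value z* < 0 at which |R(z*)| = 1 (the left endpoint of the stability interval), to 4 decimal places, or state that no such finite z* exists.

left endpoint -2.0833.

On y'=λy, z=hλ:
  k1=λy_n ⇒ h·k1=z·y_n;  k2=λ(1+6/11z)y_n ⇒ h·k2=z(1+6/11z)y_n
  y_{n+1}/y_n = 1 + 3/25z + 22/25z(1+6/11z) = 1 + z + 12/25z²
  so R(z) = 1 + z + 12/25z².

Boundary: |R(x)|=1, x<0.
x=-0.71: |R|=0.5320
R=1: x+12/25x²=0 ⇒ x=−25/12=-2.0833; min R=1−1/(4·12/25)=0.4792>−1
Confirm numerically:
  x=-2.031: |R|=0.94898 <1
  x=-1.696: |R|=0.68468 <1
  x=-1.564: |R|=0.61013 <1
  x=-1.384: |R|=0.53542 <1
  x=-2.568: |R|=1.59742 >1
  x=-2.476: |R|=1.46668 >1
  x=-2.163: |R|=1.08271 >1
Interval (-2.0833, 0).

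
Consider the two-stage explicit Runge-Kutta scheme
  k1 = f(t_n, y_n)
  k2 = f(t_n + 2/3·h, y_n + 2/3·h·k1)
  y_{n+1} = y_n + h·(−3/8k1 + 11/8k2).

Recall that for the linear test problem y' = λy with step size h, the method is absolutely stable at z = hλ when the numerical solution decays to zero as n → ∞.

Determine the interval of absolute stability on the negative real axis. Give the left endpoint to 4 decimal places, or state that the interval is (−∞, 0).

z∈(-1.0909,0).

On y'=λy, z=hλ:
  k1=λy_n ⇒ h·k1=z·y_n;  k2=λ(1+2/3z)y_n ⇒ h·k2=z(1+2/3z)y_n
  y_{n+1}/y_n = 1 − 3/8z + 11/8z(1+2/3z) = 1 + z + 11/12z²
  Hence R(z) = 1 + z + 11/12z².

Solve |R(x)|<1 on ℝ⁻.
x=-1.19: |R|=1.1081
R=1: x+11/12x²=0 ⇒ x=−12/11=-1.0909; min R=1−1/(4·11/12)=0.7273>−1
Confirm numerically:
  x=-0.947: |R|=0.87507 <1
  x=-0.836: |R|=0.80465 <1
  x=-0.720: |R|=0.75520 <1
  x=-0.557: |R|=0.72739 <1
  x=-1.461: |R|=1.49564 >1
  x=-1.313: |R|=1.26730 >1
Stable set (-1.0909, 0).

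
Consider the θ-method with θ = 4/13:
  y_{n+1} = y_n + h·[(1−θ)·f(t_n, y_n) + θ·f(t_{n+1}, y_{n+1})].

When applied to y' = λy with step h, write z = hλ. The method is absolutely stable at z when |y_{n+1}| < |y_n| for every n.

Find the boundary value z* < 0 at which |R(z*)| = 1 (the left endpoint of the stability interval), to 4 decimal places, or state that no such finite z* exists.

Test eqn y'=λy, z=hλ:
  y_{n+1} = y_n + z·[9/13·y_n + 4/13·y_{n+1}] ⇒ (1 − 4/13z)y_{n+1} = (1 + 9/13z)y_n
  so R(z) = (1 + 9/13z)/(1 − 4/13z).

Boundary: |R(x)|=1, x<0.
x=-0.97: |R|=0.2530
R=−1: 1+9/13x = −1+4/13x ⇒ -5/13x=2 ⇒ x=2/(-5/13)=-5.2000
Confirm numerically:
  x=-5.146: |R|=0.99196 <1
  x=-4.325: |R|=0.85561 <1
  x=-2.875: |R|=0.52551 <1
  x=-2.862: |R|=0.52184 <1
  x=-5.730: |R|=1.07378 >1
  x=-5.561: |R|=1.05121 >1
Stable set (-5.2000, 0).

left endpoint -5.2000.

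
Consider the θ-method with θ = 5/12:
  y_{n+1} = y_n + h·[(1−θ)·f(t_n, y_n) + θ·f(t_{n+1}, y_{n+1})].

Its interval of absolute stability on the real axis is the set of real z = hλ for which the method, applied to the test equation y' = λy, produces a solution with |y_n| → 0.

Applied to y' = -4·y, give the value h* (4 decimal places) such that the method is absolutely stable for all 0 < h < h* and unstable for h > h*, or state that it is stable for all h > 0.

With y'=λy (z=hλ):
  y_{n+1} = y_n + z·[7/12·y_n + 5/12·y_{n+1}] ⇒ (1 − 5/12z)y_{n+1} = (1 + 7/12z)y_n
  so R(z) = (1 + 7/12z)/(1 − 5/12z).

Boundary: |R(x)|=1, x<0.
x=-0.57: |R|=0.5394
R=−1: 1+7/12x = −1+5/12x ⇒ -1/6x=2 ⇒ x=2/(-1/6)=-12.0000
Confirm numerically:
  x=-11.618: |R|=0.98910 <1
  x=-10.130: |R|=0.94030 <1
  x=-9.290: |R|=0.90727 <1
  x=-7.832: |R|=0.83706 <1
  x=-12.199: |R|=1.00545 >1
  x=-12.146: |R|=1.00401 >1
  x=-12.121: |R|=1.00333 >1
Stable set (-12.0000, 0).

(-12.0000,0); λ=-4 ⇒ h* = (12)/4 = 3.0000.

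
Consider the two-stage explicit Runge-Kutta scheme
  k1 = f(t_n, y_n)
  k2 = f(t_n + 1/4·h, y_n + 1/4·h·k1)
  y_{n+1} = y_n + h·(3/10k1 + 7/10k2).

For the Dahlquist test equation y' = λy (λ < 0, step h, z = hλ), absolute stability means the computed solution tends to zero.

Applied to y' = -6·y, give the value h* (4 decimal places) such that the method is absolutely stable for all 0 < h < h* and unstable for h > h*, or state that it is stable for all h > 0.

On y'=λy, z=hλ:
  k1=λy_n ⇒ h·k1=z·y_n;  k2=λ(1+1/4z)y_n ⇒ h·k2=z(1+1/4z)y_n
  y_{n+1}/y_n = 1 + 3/10z + 7/10z(1+1/4z) = 1 + z + 7/40z²
  R(z) = 1 + z + 7/40z².

Need |R(x)|<1, x<0.
x=-0.43: |R|=0.6024
R=1: x+7/40x²=0 ⇒ x=−40/7=-5.7143; min R=1−1/(4·7/40)=-0.4286>−1
Confirm numerically:
  x=-3.860: |R|=0.25257 <1
  x=-3.360: |R|=0.38432 <1
  x=-2.992: |R|=0.42539 <1
  x=-6.088: |R|=1.39816 >1
  x=-5.853: |R|=1.14208 >1
Stable set (-5.7143, 0).

(-5.7143,0); λ=-6 ⇒ h* = (40/7)/6 = 0.9524.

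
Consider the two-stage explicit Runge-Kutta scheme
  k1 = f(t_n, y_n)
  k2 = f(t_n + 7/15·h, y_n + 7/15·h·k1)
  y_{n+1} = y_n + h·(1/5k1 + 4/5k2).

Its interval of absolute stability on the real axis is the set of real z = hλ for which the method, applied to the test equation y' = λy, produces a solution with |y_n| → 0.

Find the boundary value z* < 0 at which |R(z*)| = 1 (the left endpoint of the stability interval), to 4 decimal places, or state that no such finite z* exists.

On y'=λy, z=hλ:
  k1=λy_n ⇒ h·k1=z·y_n;  k2=λ(1+7/15z)y_n ⇒ h·k2=z(1+7/15z)y_n
  y_{n+1}/y_n = 1 + 1/5z + 4/5z(1+7/15z) = 1 + z + 28/75z²
  Hence R(z) = 1 + z + 28/75z².

Solve |R(x)|<1 on ℝ⁻.
x=-0.42: |R|=0.6459
R=1: x+28/75x²=0 ⇒ x=−75/28=-2.6786; min R=1−1/(4·28/75)=0.3304>−1
Confirm numerically:
  x=-2.652: |R|=0.97369 <1
  x=-2.195: |R|=0.60373 <1
  x=-1.893: |R|=0.44482 <1
  x=-3.086: |R|=1.46940 >1
  x=-2.848: |R|=1.18015 >1
  x=-2.737: |R|=1.05970 >1
Interval (-2.6786, 0).

left endpoint -2.6786.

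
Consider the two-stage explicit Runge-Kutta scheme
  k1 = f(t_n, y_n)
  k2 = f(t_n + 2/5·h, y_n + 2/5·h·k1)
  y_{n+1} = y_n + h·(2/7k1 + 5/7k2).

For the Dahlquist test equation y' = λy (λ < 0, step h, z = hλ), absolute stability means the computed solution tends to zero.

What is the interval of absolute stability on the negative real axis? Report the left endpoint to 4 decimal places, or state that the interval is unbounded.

z∈(-3.5000,0).

Test eqn y'=λy, z=hλ:
  k1=λy_n ⇒ h·k1=z·y_n;  k2=λ(1+2/5z)y_n ⇒ h·k2=z(1+2/5z)y_n
  y_{n+1}/y_n = 1 + 2/7z + 5/7z(1+2/5z) = 1 + z + 2/7z²
  R(z) = 1 + z + 2/7z².

Solve |R(x)|<1 on ℝ⁻.
x=-0.31: |R|=0.7175
R=1: x+2/7x²=0 ⇒ x=−7/2=-3.5000; min R=1−1/(4·2/7)=0.1250>−1
Confirm numerically:
  x=-2.896: |R|=0.50023 <1
  x=-2.162: |R|=0.17350 <1
  x=-2.033: |R|=0.14788 <1
  x=-4.002: |R|=1.57400 >1
  x=-3.869: |R|=1.40790 >1
  x=-3.528: |R|=1.02822 >1
So |R|<1 on (-3.5000, 0).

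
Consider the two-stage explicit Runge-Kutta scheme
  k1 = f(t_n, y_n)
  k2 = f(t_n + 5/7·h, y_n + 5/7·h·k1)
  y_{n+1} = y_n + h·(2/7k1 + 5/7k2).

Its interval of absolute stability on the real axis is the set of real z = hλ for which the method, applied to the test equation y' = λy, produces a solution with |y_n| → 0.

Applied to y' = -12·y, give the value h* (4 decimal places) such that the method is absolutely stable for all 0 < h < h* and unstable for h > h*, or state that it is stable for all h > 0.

(-1.9600,0); λ=-12 ⇒ h* = (49/25)/12 = 0.1633.

With y'=λy (z=hλ):
  k1=λy_n ⇒ h·k1=z·y_n;  k2=λ(1+5/7z)y_n ⇒ h·k2=z(1+5/7z)y_n
  y_{n+1}/y_n = 1 + 2/7z + 5/7z(1+5/7z) = 1 + z + 25/49z²
  so R(z) = 1 + z + 25/49z².

Solve |R(x)|<1 on ℝ⁻.
x=-0.57: |R|=0.5958
R=1: x+25/49x²=0 ⇒ x=−49/25=-1.9600; min R=1−1/(4·25/49)=0.5100>−1
Confirm numerically:
  x=-1.619: |R|=0.71833 <1
  x=-1.454: |R|=0.62463 <1
  x=-1.107: |R|=0.51823 <1
  x=-0.825: |R|=0.52226 <1
  x=-2.251: |R|=1.33420 >1
  x=-2.039: |R|=1.08218 >1
Stable set (-1.9600, 0).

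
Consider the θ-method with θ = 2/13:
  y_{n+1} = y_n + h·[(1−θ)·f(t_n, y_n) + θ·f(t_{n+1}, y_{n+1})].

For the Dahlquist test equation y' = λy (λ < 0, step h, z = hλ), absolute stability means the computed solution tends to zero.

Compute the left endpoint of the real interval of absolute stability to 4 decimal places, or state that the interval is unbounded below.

z* = -2.8889.

With y'=λy (z=hλ):
  y_{n+1} = y_n + z·[11/13·y_n + 2/13·y_{n+1}] ⇒ (1 − 2/13z)y_{n+1} = (1 + 11/13z)y_n
  R(z) = (1 + 11/13z)/(1 − 2/13z).

Solve |R(x)|<1 on ℝ⁻.
x=-1.41: |R|=0.1587
R=−1: 1+11/13x = −1+2/13x ⇒ -9/13x=2 ⇒ x=2/(-9/13)=-2.8889
Confirm numerically:
  x=-2.198: |R|=0.64256 <1
  x=-1.890: |R|=0.46424 <1
  x=-1.366: |R|=0.12878 <1
  x=-3.443: |R|=1.25078 >1
  x=-3.275: |R|=1.17775 >1
  x=-2.947: |R|=1.02768 >1
Interval (-2.8889, 0).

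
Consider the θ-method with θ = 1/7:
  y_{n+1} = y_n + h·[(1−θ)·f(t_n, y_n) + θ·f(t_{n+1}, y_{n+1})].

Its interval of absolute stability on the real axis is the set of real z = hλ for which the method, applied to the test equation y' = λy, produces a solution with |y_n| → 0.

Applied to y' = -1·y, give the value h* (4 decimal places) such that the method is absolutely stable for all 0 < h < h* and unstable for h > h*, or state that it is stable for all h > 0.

With y'=λy (z=hλ):
  y_{n+1} = y_n + z·[6/7·y_n + 1/7·y_{n+1}] ⇒ (1 − 1/7z)y_{n+1} = (1 + 6/7z)y_n
  ⇒ R(z) = (1 + 6/7z)/(1 − 1/7z).

Find x<0 with |R(x)|<1.
x=-1.78: |R|=0.4191
R=−1: 1+6/7x = −1+1/7x ⇒ -5/7x=2 ⇒ x=2/(-5/7)=-2.8000
Confirm numerically:
  x=-2.661: |R|=0.92806 <1
  x=-2.640: |R|=0.91701 <1
  x=-2.586: |R|=0.88838 <1
  x=-1.702: |R|=0.36911 <1
  x=-3.275: |R|=1.23114 >1
  x=-3.219: |R|=1.20501 >1
  x=-2.972: |R|=1.08624 >1
So |R|<1 on (-2.8000, 0).

(-2.8000,0); λ=-1 ⇒ h* = (14/5)/1 = 2.8000.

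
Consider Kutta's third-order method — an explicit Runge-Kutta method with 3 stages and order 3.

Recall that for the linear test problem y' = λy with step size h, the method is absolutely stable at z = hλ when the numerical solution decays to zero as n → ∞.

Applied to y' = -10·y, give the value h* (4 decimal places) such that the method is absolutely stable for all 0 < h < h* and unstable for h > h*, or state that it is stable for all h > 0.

(-2.5127,0); λ=-10 ⇒ h* = 0.2513.

Set f=λy, z=hλ:
  order 3, 3-stage ⇒ R(z)=1+z+z^2/2+z^3/6
  (e.g. R(-0.48)=0.61677, |R|=0.61677)

Boundary: |R(x)|=1, x<0.
x=-0.48: |R|=0.6168
|R(-1.98)|=0.3135 |R(-1.5)|=0.0625 |R(-1.12)|=0.2730
Bisect:
  x_lo=-2.9958 |R|=1.9895  x_hi=-0.1299 |R|=0.8781
  mid=-1.56287 |R|=0.02218 →hi
  mid=-2.27934 |R|=0.65532 →hi
  mid=-2.63758 |R|=1.21736 →lo
  mid=-2.45846 |R|=0.91294 →hi
  mid=-2.54802 |R|=1.05894 →lo
  mid=-2.50324 |R|=0.98444 →hi
  mid=-2.52563 |R|=1.02131 →lo
  ...
  [-2.51286,-2.51268] ⇒ x*=-2.5127
Stable set (-2.5127, 0).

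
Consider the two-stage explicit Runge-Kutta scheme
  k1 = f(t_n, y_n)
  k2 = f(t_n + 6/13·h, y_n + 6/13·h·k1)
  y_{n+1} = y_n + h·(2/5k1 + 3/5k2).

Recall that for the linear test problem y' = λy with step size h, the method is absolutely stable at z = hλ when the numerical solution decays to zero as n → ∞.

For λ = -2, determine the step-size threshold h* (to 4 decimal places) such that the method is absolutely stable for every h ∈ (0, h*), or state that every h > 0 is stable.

Set f=λy, z=hλ:
  k1=λy_n ⇒ h·k1=z·y_n;  k2=λ(1+6/13z)y_n ⇒ h·k2=z(1+6/13z)y_n
  y_{n+1}/y_n = 1 + 2/5z + 3/5z(1+6/13z) = 1 + z + 18/65z²
  R(z) = 1 + z + 18/65z².

Need |R(x)|<1, x<0.
x=-0.38: |R|=0.6600
R=1: x+18/65x²=0 ⇒ x=−65/18=-3.6111; min R=1−1/(4·18/65)=0.0972>−1
Confirm numerically:
  x=-3.025: |R|=0.50902 <1
  x=-1.841: |R|=0.09757 <1
  x=-1.726: |R|=0.09897 <1
  x=-4.152: |R|=1.62191 >1
  x=-3.835: |R|=1.23777 >1
Interval (-3.6111, 0).

(-3.6111,0); λ=-2 ⇒ h* = (65/18)/2 = 1.8056.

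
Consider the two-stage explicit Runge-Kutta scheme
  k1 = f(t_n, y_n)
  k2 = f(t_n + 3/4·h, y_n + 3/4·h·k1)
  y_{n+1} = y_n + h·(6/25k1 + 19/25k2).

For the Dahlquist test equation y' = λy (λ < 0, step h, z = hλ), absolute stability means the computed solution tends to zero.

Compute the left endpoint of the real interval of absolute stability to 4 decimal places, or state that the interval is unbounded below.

On y'=λy, z=hλ:
  k1=λy_n ⇒ h·k1=z·y_n;  k2=λ(1+3/4z)y_n ⇒ h·k2=z(1+3/4z)y_n
  y_{n+1}/y_n = 1 + 6/25z + 19/25z(1+3/4z) = 1 + z + 57/100z²
  ⇒ R(z) = 1 + z + 57/100z².

Boundary: |R(x)|=1, x<0.
x=-1.4: |R|=0.7172
R=1: x+57/100x²=0 ⇒ x=−100/57=-1.7544; min R=1−1/(4·57/100)=0.5614>−1
Confirm numerically:
  x=-1.699: |R|=0.94636 <1
  x=-1.392: |R|=0.71247 <1
  x=-1.317: |R|=0.67166 <1
  x=-1.095: |R|=0.58844 <1
  x=-2.342: |R|=1.78443 >1
  x=-2.212: |R|=1.57698 >1
  x=-1.882: |R|=1.13690 >1
Stable set (-1.7544, 0).

z* = -1.7544.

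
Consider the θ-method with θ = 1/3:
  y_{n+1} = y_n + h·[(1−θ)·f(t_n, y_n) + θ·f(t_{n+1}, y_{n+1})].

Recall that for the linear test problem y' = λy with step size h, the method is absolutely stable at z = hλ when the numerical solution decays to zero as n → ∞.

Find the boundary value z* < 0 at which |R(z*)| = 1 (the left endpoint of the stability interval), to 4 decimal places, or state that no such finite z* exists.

Set f=λy, z=hλ:
  y_{n+1} = y_n + z·[2/3·y_n + 1/3·y_{n+1}] ⇒ (1 − 1/3z)y_{n+1} = (1 + 2/3z)y_n
  ⇒ R(z) = (1 + 2/3z)/(1 − 1/3z).

Solve |R(x)|<1 on ℝ⁻.
x=-0.5: |R|=0.5714
R=−1: 1+2/3x = −1+1/3x ⇒ -1/3x=2 ⇒ x=2/(-1/3)=-6.0000
Confirm numerically:
  x=-4.569: |R|=0.81094 <1
  x=-3.722: |R|=0.66111 <1
  x=-2.862: |R|=0.46469 <1
  x=-6.590: |R|=1.06152 >1
  x=-6.303: |R|=1.03257 >1
  x=-6.268: |R|=1.02892 >1
So |R|<1 on (-6.0000, 0).

left endpoint -6.0000.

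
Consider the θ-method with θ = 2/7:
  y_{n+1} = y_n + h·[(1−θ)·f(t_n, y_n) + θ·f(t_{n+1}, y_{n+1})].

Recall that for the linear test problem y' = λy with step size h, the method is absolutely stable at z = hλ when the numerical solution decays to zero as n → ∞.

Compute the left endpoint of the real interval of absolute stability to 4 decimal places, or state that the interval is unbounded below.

Test eqn y'=λy, z=hλ:
  y_{n+1} = y_n + z·[5/7·y_n + 2/7·y_{n+1}] ⇒ (1 − 2/7z)y_{n+1} = (1 + 5/7z)y_n
  R(z) = (1 + 5/7z)/(1 − 2/7z).

Find x<0 with |R(x)|<1.
x=-0.74: |R|=0.3892
R=−1: 1+5/7x = −1+2/7x ⇒ -3/7x=2 ⇒ x=2/(-3/7)=-4.6667
Confirm numerically:
  x=-4.171: |R|=0.90308 <1
  x=-3.891: |R|=0.84258 <1
  x=-3.793: |R|=0.82031 <1
  x=-5.228: |R|=1.09647 >1
  x=-5.187: |R|=1.08985 >1
  x=-4.915: |R|=1.04427 >1
So |R|<1 on (-4.6667, 0).

left endpoint -4.6667.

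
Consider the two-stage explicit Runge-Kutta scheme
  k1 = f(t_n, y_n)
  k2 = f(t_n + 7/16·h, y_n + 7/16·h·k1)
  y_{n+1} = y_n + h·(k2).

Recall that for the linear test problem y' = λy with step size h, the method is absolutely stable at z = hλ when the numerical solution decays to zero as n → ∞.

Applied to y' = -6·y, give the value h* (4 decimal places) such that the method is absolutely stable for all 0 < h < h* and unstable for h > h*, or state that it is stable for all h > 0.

On y'=λy, z=hλ:
  k1=λy_n ⇒ h·k1=z·y_n;  k2=λ(1+7/16z)y_n ⇒ h·k2=z(1+7/16z)y_n
  y_{n+1}/y_n = 1 + z(1+7/16z) = 1 + z + 7/16z²
  so R(z) = 1 + z + 7/16z².

Solve |R(x)|<1 on ℝ⁻.
x=-1.25: |R|=0.4336
R=1: x+7/16x²=0 ⇒ x=−16/7=-2.2857; min R=1−1/(4·7/16)=0.4286>−1
Confirm numerically:
  x=-2.214: |R|=0.93054 <1
  x=-1.976: |R|=0.73225 <1
  x=-1.963: |R|=0.72285 <1
  x=-1.480: |R|=0.47830 <1
  x=-2.847: |R|=1.69912 >1
  x=-2.679: |R|=1.46096 >1
  x=-2.648: |R|=1.41971 >1
Stable set (-2.2857, 0).

(-2.2857,0); λ=-6 ⇒ h* = (16/7)/6 = 0.3810.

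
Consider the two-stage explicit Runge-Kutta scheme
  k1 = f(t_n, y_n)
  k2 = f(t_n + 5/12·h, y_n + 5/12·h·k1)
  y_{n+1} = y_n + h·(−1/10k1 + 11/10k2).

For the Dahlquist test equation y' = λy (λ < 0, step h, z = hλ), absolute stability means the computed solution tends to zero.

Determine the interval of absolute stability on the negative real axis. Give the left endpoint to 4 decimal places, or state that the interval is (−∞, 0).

z∈(-2.1818,0).

On y'=λy, z=hλ:
  k1=λy_n ⇒ h·k1=z·y_n;  k2=λ(1+5/12z)y_n ⇒ h·k2=z(1+5/12z)y_n
  y_{n+1}/y_n = 1 − 1/10z + 11/10z(1+5/12z) = 1 + z + 11/24z²
  so R(z) = 1 + z + 11/24z².

Solve |R(x)|<1 on ℝ⁻.
x=-1.11: |R|=0.4547
R=1: x+11/24x²=0 ⇒ x=−24/11=-2.1818; min R=1−1/(4·11/24)=0.4545>−1
Confirm numerically:
  x=-2.011: |R|=0.84256 <1
  x=-1.752: |R|=0.65486 <1
  x=-1.402: |R|=0.49890 <1
  x=-2.759: |R|=1.72987 >1
  x=-2.578: |R|=1.46812 >1
Interval (-2.1818, 0).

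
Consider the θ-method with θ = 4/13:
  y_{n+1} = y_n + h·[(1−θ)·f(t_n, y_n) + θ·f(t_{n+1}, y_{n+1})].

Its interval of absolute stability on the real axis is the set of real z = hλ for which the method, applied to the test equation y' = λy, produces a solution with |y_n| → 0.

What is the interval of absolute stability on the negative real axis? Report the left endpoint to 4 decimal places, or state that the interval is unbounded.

Test eqn y'=λy, z=hλ:
  y_{n+1} = y_n + z·[9/13·y_n + 4/13·y_{n+1}] ⇒ (1 − 4/13z)y_{n+1} = (1 + 9/13z)y_n
  Hence R(z) = (1 + 9/13z)/(1 − 4/13z).

Find x<0 with |R(x)|<1.
x=-1.54: |R|=0.0449
R=−1: 1+9/13x = −1+4/13x ⇒ -5/13x=2 ⇒ x=2/(-5/13)=-5.2000
Confirm numerically:
  x=-4.486: |R|=0.88463 <1
  x=-4.411: |R|=0.87126 <1
  x=-4.046: |R|=0.80229 <1
  x=-5.605: |R|=1.05717 >1
  x=-5.237: |R|=1.00545 >1
Interval (-5.2000, 0).

(-5.2000, 0).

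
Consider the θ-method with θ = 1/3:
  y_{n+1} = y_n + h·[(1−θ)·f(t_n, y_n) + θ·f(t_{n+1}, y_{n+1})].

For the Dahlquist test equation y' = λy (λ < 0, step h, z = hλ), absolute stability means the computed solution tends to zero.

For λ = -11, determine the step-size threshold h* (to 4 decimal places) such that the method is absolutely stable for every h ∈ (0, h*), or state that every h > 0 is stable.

(-6.0000,0); λ=-11 ⇒ h* = (6)/11 = 0.5455.

Set f=λy, z=hλ:
  y_{n+1} = y_n + z·[2/3·y_n + 1/3·y_{n+1}] ⇒ (1 − 1/3z)y_{n+1} = (1 + 2/3z)y_n
  Hence R(z) = (1 + 2/3z)/(1 − 1/3z).

Need |R(x)|<1, x<0.
x=-1.53: |R|=0.0132
R=−1: 1+2/3x = −1+1/3x ⇒ -1/3x=2 ⇒ x=2/(-1/3)=-6.0000
Confirm numerically:
  x=-4.117: |R|=0.73542 <1
  x=-3.595: |R|=0.63533 <1
  x=-3.268: |R|=0.56414 <1
  x=-3.154: |R|=0.53754 <1
  x=-6.525: |R|=1.05512 >1
  x=-6.142: |R|=1.01553 >1
Stable set (-6.0000, 0).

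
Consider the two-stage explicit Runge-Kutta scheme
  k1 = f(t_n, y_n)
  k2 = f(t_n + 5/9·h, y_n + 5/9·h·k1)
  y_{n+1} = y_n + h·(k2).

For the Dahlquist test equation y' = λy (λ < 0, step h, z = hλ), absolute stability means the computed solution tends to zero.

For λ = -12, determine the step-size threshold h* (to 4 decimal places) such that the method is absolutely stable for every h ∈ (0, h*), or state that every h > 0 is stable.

Test eqn y'=λy, z=hλ:
  k1=λy_n ⇒ h·k1=z·y_n;  k2=λ(1+5/9z)y_n ⇒ h·k2=z(1+5/9z)y_n
  y_{n+1}/y_n = 1 + z(1+5/9z) = 1 + z + 5/9z²
  so R(z) = 1 + z + 5/9z².

Boundary: |R(x)|=1, x<0.
x=-1.7: |R|=0.9056
R=1: x+5/9x²=0 ⇒ x=−9/5=-1.8000; min R=1−1/(4·5/9)=0.5500>−1
Confirm numerically:
  x=-1.624: |R|=0.84121 <1
  x=-1.188: |R|=0.59608 <1
  x=-0.814: |R|=0.55411 <1
  x=-0.796: |R|=0.55601 <1
  x=-2.231: |R|=1.53420 >1
  x=-2.146: |R|=1.41251 >1
  x=-2.008: |R|=1.23204 >1
Interval (-1.8000, 0).

(-1.8000,0); λ=-12 ⇒ h* = (9/5)/12 = 0.1500.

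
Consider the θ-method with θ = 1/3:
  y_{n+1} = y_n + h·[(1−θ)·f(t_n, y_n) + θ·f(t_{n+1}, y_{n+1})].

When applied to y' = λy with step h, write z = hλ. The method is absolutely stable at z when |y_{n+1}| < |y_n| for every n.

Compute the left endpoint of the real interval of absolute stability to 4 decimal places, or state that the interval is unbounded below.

On y'=λy, z=hλ:
  y_{n+1} = y_n + z·[2/3·y_n + 1/3·y_{n+1}] ⇒ (1 − 1/3z)y_{n+1} = (1 + 2/3z)y_n
  R(z) = (1 + 2/3z)/(1 − 1/3z).

Boundary: |R(x)|=1, x<0.
x=-1.76: |R|=0.1092
R=−1: 1+2/3x = −1+1/3x ⇒ -1/3x=2 ⇒ x=2/(-1/3)=-6.0000
Confirm numerically:
  x=-5.601: |R|=0.95361 <1
  x=-4.534: |R|=0.80542 <1
  x=-3.515: |R|=0.61857 <1
  x=-6.533: |R|=1.05591 >1
  x=-6.431: |R|=1.04570 >1
Interval (-6.0000, 0).

z* = -6.0000.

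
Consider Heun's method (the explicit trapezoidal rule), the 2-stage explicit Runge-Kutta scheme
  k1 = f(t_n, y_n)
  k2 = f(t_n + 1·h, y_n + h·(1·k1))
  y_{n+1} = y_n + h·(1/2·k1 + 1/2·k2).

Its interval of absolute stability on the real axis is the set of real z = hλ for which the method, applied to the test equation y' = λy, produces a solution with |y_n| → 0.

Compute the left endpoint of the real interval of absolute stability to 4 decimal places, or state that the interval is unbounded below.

Test eqn y'=λy, z=hλ:
  order 2, 2-stage ⇒ R(z)=1+z+z^2/2
  (e.g. R(-0.4)=0.68000, |R|=0.68000)

Find x<0 with |R(x)|<1.
x=-0.4: |R|=0.6800
|R(-1.87)|=0.8785 |R(-1.67)|=0.7244 |R(-0.92)|=0.5032
Bisect:
  x_lo=-2.4752 |R|=1.5882  x_hi=-0.1133 |R|=0.8931
  mid=-1.29426 |R|=0.54330 →hi
  mid=-1.88476 |R|=0.89140 →hi
  mid=-2.18000 |R|=1.19620 →lo
  mid=-2.03238 |R|=1.03290 →lo
  mid=-1.95857 |R|=0.95943 →hi
  mid=-1.99547 |R|=0.99548 →hi
  mid=-2.01393 |R|=1.01402 →lo
  mid=-2.00470 |R|=1.00471 →lo
  mid=-2.00009 |R|=1.00009 →lo
  ...
  [-2.00009,-1.99994] ⇒ x*=-2.0000
Stable set (-2.0000, 0).

left endpoint -2.0000.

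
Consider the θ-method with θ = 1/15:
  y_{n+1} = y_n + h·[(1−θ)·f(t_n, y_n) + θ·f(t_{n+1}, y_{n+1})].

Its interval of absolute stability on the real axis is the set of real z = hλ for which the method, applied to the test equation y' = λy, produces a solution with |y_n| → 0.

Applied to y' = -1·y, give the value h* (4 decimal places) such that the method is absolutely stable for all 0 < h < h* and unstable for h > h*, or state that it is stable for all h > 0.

(-2.3077,0); λ=-1 ⇒ h* = (30/13)/1 = 2.3077.

Set f=λy, z=hλ:
  y_{n+1} = y_n + z·[14/15·y_n + 1/15·y_{n+1}] ⇒ (1 − 1/15z)y_{n+1} = (1 + 14/15z)y_n
  Hence R(z) = (1 + 14/15z)/(1 − 1/15z).

Solve |R(x)|<1 on ℝ⁻.
x=-0.78: |R|=0.2586
R=−1: 1+14/15x = −1+1/15x ⇒ -13/15x=2 ⇒ x=2/(-13/15)=-2.3077
Confirm numerically:
  x=-2.004: |R|=0.76782 <1
  x=-1.710: |R|=0.53501 <1
  x=-1.230: |R|=0.13678 <1
  x=-1.070: |R|=0.00124 <1
  x=-2.716: |R|=1.29962 >1
  x=-2.491: |R|=1.13624 >1
Interval (-2.3077, 0).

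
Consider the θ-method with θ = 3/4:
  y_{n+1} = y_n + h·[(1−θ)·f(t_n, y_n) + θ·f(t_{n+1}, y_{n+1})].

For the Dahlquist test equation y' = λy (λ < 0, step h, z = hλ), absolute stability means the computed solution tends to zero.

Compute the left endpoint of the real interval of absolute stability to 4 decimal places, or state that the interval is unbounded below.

(−∞, 0) — no finite endpoint.

On y'=λy, z=hλ:
  y_{n+1} = y_n + z·[1/4·y_n + 3/4·y_{n+1}] ⇒ (1 − 3/4z)y_{n+1} = (1 + 1/4z)y_n
  ⇒ R(z) = (1 + 1/4z)/(1 − 3/4z).

Find x<0 with |R(x)|<1.
x=-1.52: |R|=0.2897
x=-2: |R|=0.2000
x=-10: |R|=0.1765
x=-100: |R|=0.3158
θ=3/4≥1/2 ⇒ |1+1/4x|<|1−3/4x| ∀x<0 ⇒ stable on all of ℝ⁻.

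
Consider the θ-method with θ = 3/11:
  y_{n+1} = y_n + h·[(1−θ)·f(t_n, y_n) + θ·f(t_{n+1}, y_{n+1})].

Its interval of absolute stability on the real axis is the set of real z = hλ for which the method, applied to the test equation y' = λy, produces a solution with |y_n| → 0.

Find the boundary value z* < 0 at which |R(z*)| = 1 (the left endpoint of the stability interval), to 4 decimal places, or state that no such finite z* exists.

With y'=λy (z=hλ):
  y_{n+1} = y_n + z·[8/11·y_n + 3/11·y_{n+1}] ⇒ (1 − 3/11z)y_{n+1} = (1 + 8/11z)y_n
  ⇒ R(z) = (1 + 8/11z)/(1 − 3/11z).

Solve |R(x)|<1 on ℝ⁻.
x=-0.86: |R|=0.3034
R=−1: 1+8/11x = −1+3/11x ⇒ -5/11x=2 ⇒ x=2/(-5/11)=-4.4000
Confirm numerically:
  x=-3.453: |R|=0.77831 <1
  x=-2.621: |R|=0.52844 <1
  x=-2.408: |R|=0.45347 <1
  x=-4.860: |R|=1.08991 >1
  x=-4.686: |R|=1.05707 >1
  x=-4.613: |R|=1.04288 >1
Stable set (-4.4000, 0).

z* = -4.4000.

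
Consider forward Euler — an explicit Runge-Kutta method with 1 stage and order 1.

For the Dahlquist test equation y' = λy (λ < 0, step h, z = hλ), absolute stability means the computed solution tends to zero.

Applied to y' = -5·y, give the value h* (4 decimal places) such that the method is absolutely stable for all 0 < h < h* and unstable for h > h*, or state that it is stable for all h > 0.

Set f=λy, z=hλ:
  order 1, 1-stage ⇒ R(z)=1+z
  (e.g. R(-1.72)=-0.72000, |R|=0.72000)

Solve |R(x)|<1 on ℝ⁻.
x=-1.72: |R|=0.7200
|R(-2.35)|=1.3500 |R(-2.3)|=1.3000 |R(-2.18)|=1.1800
Bisect:
  x_lo=-2.6077 |R|=1.6077  x_hi=-0.1236 |R|=0.8764
  mid=-1.36569 |R|=0.36569 →hi
  mid=-1.98672 |R|=0.98672 →hi
  mid=-2.29723 |R|=1.29723 →lo
  mid=-2.14197 |R|=1.14197 →lo
  mid=-2.06435 |R|=1.06435 →lo
  mid=-2.02553 |R|=1.02553 →lo
  mid=-2.00613 |R|=1.00613 →lo
  mid=-1.99642 |R|=0.99642 →hi
  mid=-2.00127 |R|=1.00127 →lo
  ...
  [-2.00006,-1.99991] ⇒ x*=-2.0000
So |R|<1 on (-2.0000, 0).

(-2.0000,0); λ=-5 ⇒ h* = 0.4000.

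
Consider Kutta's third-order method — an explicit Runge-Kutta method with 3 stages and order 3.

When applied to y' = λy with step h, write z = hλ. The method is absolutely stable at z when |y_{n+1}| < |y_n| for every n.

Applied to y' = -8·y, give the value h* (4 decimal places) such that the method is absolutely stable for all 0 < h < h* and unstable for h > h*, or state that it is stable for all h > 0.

On y'=λy, z=hλ:
  order 3, 3-stage ⇒ R(z)=1+z+z^2/2+z^3/6
  (e.g. R(-1.38)=0.13419, |R|=0.13419)

Find x<0 with |R(x)|<1.
x=-1.38: |R|=0.1342
|R(-2.78)|=1.4966 |R(-2.17)|=0.5186 |R(-1.94)|=0.2751
Bisect:
  x_lo=-2.9666 |R|=1.9175  x_hi=-0.3815 |R|=0.6820
  mid=-1.67403 |R|=0.05472 →hi
  mid=-2.32029 |R|=0.71040 →hi
  mid=-2.64343 |R|=1.22815 →lo
  mid=-2.48186 |R|=0.94993 →hi
  mid=-2.56264 |R|=1.08394 →lo
  mid=-2.52225 |R|=1.01570 →lo
  mid=-2.50205 |R|=0.98251 →hi
  mid=-2.51215 |R|=0.99903 →hi
  mid=-2.51720 |R|=1.00734 →lo
  mid=-2.51468 |R|=1.00318 →lo
  ...
  [-2.51278,-2.51263] ⇒ x*=-2.5127
Interval (-2.5127, 0).

(-2.5127,0); λ=-8 ⇒ h* = 0.3141.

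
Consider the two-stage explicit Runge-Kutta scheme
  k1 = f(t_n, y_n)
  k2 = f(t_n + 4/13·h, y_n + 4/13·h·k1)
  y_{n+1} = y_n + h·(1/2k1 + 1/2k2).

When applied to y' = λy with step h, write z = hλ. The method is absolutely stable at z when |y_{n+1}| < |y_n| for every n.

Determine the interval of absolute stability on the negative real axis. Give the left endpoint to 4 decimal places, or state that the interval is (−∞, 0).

Test eqn y'=λy, z=hλ:
  k1=λy_n ⇒ h·k1=z·y_n;  k2=λ(1+4/13z)y_n ⇒ h·k2=z(1+4/13z)y_n
  y_{n+1}/y_n = 1 + 1/2z + 1/2z(1+4/13z) = 1 + z + 2/13z²
  ⇒ R(z) = 1 + z + 2/13z².

Boundary: |R(x)|=1, x<0.
x=-0.59: |R|=0.4636
R=1: x+2/13x²=0 ⇒ x=−13/2=-6.5000; min R=1−1/(4·2/13)=-0.6250>−1
Confirm numerically:
  x=-6.438: |R|=0.93859 <1
  x=-6.306: |R|=0.81179 <1
  x=-4.290: |R|=0.45860 <1
  x=-2.810: |R|=0.59522 <1
  x=-7.004: |R|=1.54308 >1
  x=-6.846: |R|=1.36442 >1
  x=-6.659: |R|=1.16289 >1
Interval (-6.5000, 0).

(-6.5000, 0).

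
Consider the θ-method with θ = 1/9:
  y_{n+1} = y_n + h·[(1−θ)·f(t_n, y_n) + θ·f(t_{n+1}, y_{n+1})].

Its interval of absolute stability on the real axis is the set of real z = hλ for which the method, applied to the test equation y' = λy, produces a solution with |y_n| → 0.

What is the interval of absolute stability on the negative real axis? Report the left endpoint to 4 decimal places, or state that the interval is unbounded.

z∈(-2.5714,0).

On y'=λy, z=hλ:
  y_{n+1} = y_n + z·[8/9·y_n + 1/9·y_{n+1}] ⇒ (1 − 1/9z)y_{n+1} = (1 + 8/9z)y_n
  so R(z) = (1 + 8/9z)/(1 − 1/9z).

Solve |R(x)|<1 on ℝ⁻.
x=-1.36: |R|=0.1815
R=−1: 1+8/9x = −1+1/9x ⇒ -7/9x=2 ⇒ x=2/(-7/9)=-2.5714
Confirm numerically:
  x=-2.493: |R|=0.95223 <1
  x=-2.403: |R|=0.89661 <1
  x=-2.303: |R|=0.83376 <1
  x=-3.152: |R|=1.33443 >1
  x=-2.727: |R|=1.09286 >1
  x=-2.597: |R|=1.01544 >1
Interval (-2.5714, 0).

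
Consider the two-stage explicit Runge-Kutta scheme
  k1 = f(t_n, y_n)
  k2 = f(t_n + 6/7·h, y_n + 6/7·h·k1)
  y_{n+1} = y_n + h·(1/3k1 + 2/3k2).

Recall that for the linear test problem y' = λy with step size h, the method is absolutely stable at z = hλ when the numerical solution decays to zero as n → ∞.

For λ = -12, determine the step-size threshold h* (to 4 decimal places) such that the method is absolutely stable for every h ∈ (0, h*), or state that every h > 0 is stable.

(-1.7500,0); λ=-12 ⇒ h* = (7/4)/12 = 0.1458.

Set f=λy, z=hλ:
  k1=λy_n ⇒ h·k1=z·y_n;  k2=λ(1+6/7z)y_n ⇒ h·k2=z(1+6/7z)y_n
  y_{n+1}/y_n = 1 + 1/3z + 2/3z(1+6/7z) = 1 + z + 4/7z²
  ⇒ R(z) = 1 + z + 4/7z².

Need |R(x)|<1, x<0.
x=-0.76: |R|=0.5701
R=1: x+4/7x²=0 ⇒ x=−7/4=-1.7500; min R=1−1/(4·4/7)=0.5625>−1
Confirm numerically:
  x=-1.628: |R|=0.88651 <1
  x=-1.616: |R|=0.87626 <1
  x=-1.081: |R|=0.58675 <1
  x=-0.709: |R|=0.57825 <1
  x=-2.148: |R|=1.48852 >1
  x=-2.118: |R|=1.44539 >1
  x=-1.981: |R|=1.26149 >1
So |R|<1 on (-1.7500, 0).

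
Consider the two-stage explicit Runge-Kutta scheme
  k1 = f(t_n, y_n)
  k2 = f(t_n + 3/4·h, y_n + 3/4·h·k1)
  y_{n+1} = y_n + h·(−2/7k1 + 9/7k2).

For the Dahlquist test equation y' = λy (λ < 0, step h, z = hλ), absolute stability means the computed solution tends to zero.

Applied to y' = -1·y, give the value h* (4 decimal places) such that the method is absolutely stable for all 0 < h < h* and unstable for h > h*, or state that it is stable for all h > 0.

(-1.0370,0); λ=-1 ⇒ h* = (28/27)/1 = 1.0370.

On y'=λy, z=hλ:
  k1=λy_n ⇒ h·k1=z·y_n;  k2=λ(1+3/4z)y_n ⇒ h·k2=z(1+3/4z)y_n
  y_{n+1}/y_n = 1 − 2/7z + 9/7z(1+3/4z) = 1 + z + 27/28z²
  Hence R(z) = 1 + z + 27/28z².

Find x<0 with |R(x)|<1.
x=-0.73: |R|=0.7839
R=1: x+27/28x²=0 ⇒ x=−28/27=-1.0370; min R=1−1/(4·27/28)=0.7407>−1
Confirm numerically:
  x=-0.852: |R|=0.84798 <1
  x=-0.815: |R|=0.82550 <1
  x=-0.767: |R|=0.80028 <1
  x=-0.466: |R|=0.74340 <1
  x=-1.459: |R|=1.59366 >1
  x=-1.279: |R|=1.29842 >1
  x=-1.119: |R|=1.08844 >1
Stable set (-1.0370, 0).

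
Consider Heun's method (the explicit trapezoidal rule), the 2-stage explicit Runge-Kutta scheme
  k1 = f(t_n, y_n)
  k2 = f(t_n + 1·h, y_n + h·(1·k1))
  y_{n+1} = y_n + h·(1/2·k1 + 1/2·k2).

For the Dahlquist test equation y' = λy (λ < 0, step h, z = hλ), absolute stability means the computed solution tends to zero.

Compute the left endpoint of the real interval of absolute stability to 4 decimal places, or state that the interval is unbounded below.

Test eqn y'=λy, z=hλ:
  order 2, 2-stage ⇒ R(z)=1+z+z^2/2
  (e.g. R(-1.31)=0.54805, |R|=0.54805)

Boundary: |R(x)|=1, x<0.
x=-1.31: |R|=0.5481
|R(-1.57)|=0.6624 |R(-1)|=0.5000 |R(-0.73)|=0.5364
Bisect:
  x_lo=-2.6095 |R|=1.7953  x_hi=-0.3917 |R|=0.6850
  mid=-1.50062 |R|=0.62531 →hi
  mid=-2.05507 |R|=1.05659 →lo
  mid=-1.77785 |R|=0.80252 →hi
  mid=-1.91646 |R|=0.91995 →hi
  mid=-1.98577 |R|=0.98587 →hi
  mid=-2.02042 |R|=1.02063 →lo
  mid=-2.00309 |R|=1.00310 →lo
  mid=-1.99443 |R|=0.99445 →hi
  ...
  [-2.00012,-1.99998] ⇒ x*=-2.0000
So |R|<1 on (-2.0000, 0).

left endpoint -2.0000.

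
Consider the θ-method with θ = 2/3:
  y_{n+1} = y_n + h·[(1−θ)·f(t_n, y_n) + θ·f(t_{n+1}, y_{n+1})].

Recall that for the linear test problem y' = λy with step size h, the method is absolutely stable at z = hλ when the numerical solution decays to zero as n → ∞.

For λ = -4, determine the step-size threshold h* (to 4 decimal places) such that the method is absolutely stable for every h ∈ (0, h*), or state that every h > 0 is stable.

interval (−∞, 0). Any h>0 works for λ=-4.

Set f=λy, z=hλ:
  y_{n+1} = y_n + z·[1/3·y_n + 2/3·y_{n+1}] ⇒ (1 − 2/3z)y_{n+1} = (1 + 1/3z)y_n
  so R(z) = (1 + 1/3z)/(1 − 2/3z).

Need |R(x)|<1, x<0.
x=-1: |R|=0.4000
x=-2: |R|=0.1429
x=-10: |R|=0.3043
x=-100: |R|=0.4778
θ=2/3≥1/2 ⇒ |1+1/3x|<|1−2/3x| ∀x<0 ⇒ interval (−∞,0).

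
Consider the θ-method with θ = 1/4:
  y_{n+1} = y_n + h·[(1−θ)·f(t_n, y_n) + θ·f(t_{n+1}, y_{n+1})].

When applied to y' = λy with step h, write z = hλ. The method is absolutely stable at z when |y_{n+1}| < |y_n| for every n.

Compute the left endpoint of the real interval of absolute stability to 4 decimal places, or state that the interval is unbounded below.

Set f=λy, z=hλ:
  y_{n+1} = y_n + z·[3/4·y_n + 1/4·y_{n+1}] ⇒ (1 − 1/4z)y_{n+1} = (1 + 3/4z)y_n
  R(z) = (1 + 3/4z)/(1 − 1/4z).

Boundary: |R(x)|=1, x<0.
x=-1.66: |R|=0.1731
R=−1: 1+3/4x = −1+1/4x ⇒ -1/2x=2 ⇒ x=2/(-1/2)=-4.0000
Confirm numerically:
  x=-3.970: |R|=0.99247 <1
  x=-3.443: |R|=0.85033 <1
  x=-1.722: |R|=0.20377 <1
  x=-4.285: |R|=1.06880 >1
  x=-4.161: |R|=1.03946 >1
  x=-4.155: |R|=1.03801 >1
Interval (-4.0000, 0).

left endpoint -4.0000.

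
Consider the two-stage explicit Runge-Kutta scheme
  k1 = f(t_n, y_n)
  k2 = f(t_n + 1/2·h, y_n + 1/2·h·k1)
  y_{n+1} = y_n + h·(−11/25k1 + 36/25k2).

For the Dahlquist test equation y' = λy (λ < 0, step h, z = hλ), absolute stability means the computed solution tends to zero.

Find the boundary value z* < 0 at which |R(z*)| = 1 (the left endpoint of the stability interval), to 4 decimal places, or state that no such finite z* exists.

left endpoint -1.3889.

Test eqn y'=λy, z=hλ:
  k1=λy_n ⇒ h·k1=z·y_n;  k2=λ(1+1/2z)y_n ⇒ h·k2=z(1+1/2z)y_n
  y_{n+1}/y_n = 1 − 11/25z + 36/25z(1+1/2z) = 1 + z + 18/25z²
  Hence R(z) = 1 + z + 18/25z².

Boundary: |R(x)|=1, x<0.
x=-1.79: |R|=1.5170
R=1: x+18/25x²=0 ⇒ x=−25/18=-1.3889; min R=1−1/(4·18/25)=0.6528>−1
Confirm numerically:
  x=-1.357: |R|=0.96884 <1
  x=-1.106: |R|=0.77473 <1
  x=-0.872: |R|=0.67548 <1
  x=-1.806: |R|=1.54238 >1
  x=-1.601: |R|=1.24450 >1
Interval (-1.3889, 0).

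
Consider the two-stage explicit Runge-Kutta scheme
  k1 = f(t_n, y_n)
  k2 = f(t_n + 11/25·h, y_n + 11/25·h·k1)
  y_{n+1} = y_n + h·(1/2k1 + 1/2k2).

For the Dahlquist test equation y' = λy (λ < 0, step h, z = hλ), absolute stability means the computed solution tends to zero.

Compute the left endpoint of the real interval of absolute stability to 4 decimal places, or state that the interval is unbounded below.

On y'=λy, z=hλ:
  k1=λy_n ⇒ h·k1=z·y_n;  k2=λ(1+11/25z)y_n ⇒ h·k2=z(1+11/25z)y_n
  y_{n+1}/y_n = 1 + 1/2z + 1/2z(1+11/25z) = 1 + z + 11/50z²
  R(z) = 1 + z + 11/50z².

Boundary: |R(x)|=1, x<0.
x=-0.74: |R|=0.3805
R=1: x+11/50x²=0 ⇒ x=−50/11=-4.5455; min R=1−1/(4·11/50)=-0.1364>−1
Confirm numerically:
  x=-3.428: |R|=0.15726 <1
  x=-3.067: |R|=0.00243 <1
  x=-2.055: |R|=0.12593 <1
  x=-5.064: |R|=1.57770 >1
  x=-4.915: |R|=1.39959 >1
  x=-4.766: |R|=1.23125 >1
Interval (-4.5455, 0).

z* = -4.5455.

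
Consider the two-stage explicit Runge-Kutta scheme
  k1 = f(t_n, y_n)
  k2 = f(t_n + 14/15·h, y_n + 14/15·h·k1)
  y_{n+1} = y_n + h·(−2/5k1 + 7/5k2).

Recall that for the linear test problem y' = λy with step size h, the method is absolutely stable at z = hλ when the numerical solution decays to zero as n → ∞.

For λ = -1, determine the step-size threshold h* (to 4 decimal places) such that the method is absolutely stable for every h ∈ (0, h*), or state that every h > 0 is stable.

(-0.7653,0); λ=-1 ⇒ h* = (75/98)/1 = 0.7653.

Test eqn y'=λy, z=hλ:
  k1=λy_n ⇒ h·k1=z·y_n;  k2=λ(1+14/15z)y_n ⇒ h·k2=z(1+14/15z)y_n
  y_{n+1}/y_n = 1 − 2/5z + 7/5z(1+14/15z) = 1 + z + 98/75z²
  Hence R(z) = 1 + z + 98/75z².

Find x<0 with |R(x)|<1.
x=-0.33: |R|=0.8123
R=1: x+98/75x²=0 ⇒ x=−75/98=-0.7653; min R=1−1/(4·98/75)=0.8087>−1
Confirm numerically:
  x=-0.528: |R|=0.83628 <1
  x=-0.384: |R|=0.80868 <1
  x=-0.328: |R|=0.81258 <1
  x=-0.314: |R|=0.81483 <1
  x=-1.289: |R|=1.88205 >1
  x=-1.154: |R|=1.58611 >1
  x=-0.909: |R|=1.17067 >1
Stable set (-0.7653, 0).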